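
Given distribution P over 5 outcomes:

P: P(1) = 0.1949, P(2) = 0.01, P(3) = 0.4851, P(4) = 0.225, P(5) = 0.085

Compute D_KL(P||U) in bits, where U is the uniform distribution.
0.5029 bits

U(i) = 1/5 for all i

D_KL(P||U) = Σ P(x) log₂(P(x) / (1/5))
           = Σ P(x) log₂(P(x)) + log₂(5)
           = log₂(5) - H(P)

H(P) = -Σ P(x) log₂(P(x)):
  -P(1)·log₂(P(1)) = -(0.1949)·log₂(0.1949) = 0.45981
  -P(2)·log₂(P(2)) = -(0.01)·log₂(0.01) = 0.06644
  -P(3)·log₂(P(3)) = -(0.4851)·log₂(0.4851) = 0.50627
  -P(4)·log₂(P(4)) = -(0.225)·log₂(0.225) = 0.48420
  -P(5)·log₂(P(5)) = -(0.085)·log₂(0.085) = 0.30229
H(P) = 0.45981 + 0.06644 + 0.50627 + 0.48420 + 0.30229 = 1.81901 bits

log₂(5) = 2.32193 bits

D_KL(P||U) = 2.32193 - 1.81901 = 0.50292 ≈ 0.5029 bits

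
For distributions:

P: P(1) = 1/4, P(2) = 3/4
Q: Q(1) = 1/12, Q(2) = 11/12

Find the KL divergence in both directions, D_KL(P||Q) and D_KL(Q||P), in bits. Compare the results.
D_KL(P||Q) = 0.1791 bits, D_KL(Q||P) = 0.1333 bits. D_KL(P||Q) is larger than D_KL(Q||P) by 0.0458 bits; the two directions differ.

D_KL(P||Q) = Σ P(x) log₂(P(x)/Q(x))

Computing term by term:
  P(1)·log₂(P(1)/Q(1)) = (1/4)·log₂((1/4)/(1/12)) = 0.39624
  P(2)·log₂(P(2)/Q(2)) = (3/4)·log₂((3/4)/(11/12)) = -0.21713

D_KL(P||Q) = 0.39624 - 0.21713 = 0.17911 ≈ 0.1791 bits

D_KL(Q||P) = Σ Q(x) log₂(Q(x)/P(x))

Computing term by term:
  Q(1)·log₂(Q(1)/P(1)) = (1/12)·log₂((1/12)/(1/4)) = -0.13208
  Q(2)·log₂(Q(2)/P(2)) = (11/12)·log₂((11/12)/(3/4)) = 0.26538

D_KL(Q||P) = -0.13208 + 0.26538 = 0.13330 ≈ 0.1333 bits

These are NOT equal (difference: 0.0458 bits). KL divergence is asymmetric: D_KL(P||Q) ≠ D_KL(Q||P) in general.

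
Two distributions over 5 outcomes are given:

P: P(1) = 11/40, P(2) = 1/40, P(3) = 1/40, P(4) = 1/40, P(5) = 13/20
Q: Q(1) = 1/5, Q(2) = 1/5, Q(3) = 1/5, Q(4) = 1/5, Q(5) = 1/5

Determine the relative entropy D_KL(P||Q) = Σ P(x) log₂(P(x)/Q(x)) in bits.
1.0066 bits

D_KL(P||Q) = Σ P(x) log₂(P(x)/Q(x))

Computing term by term:
  P(1)·log₂(P(1)/Q(1)) = (11/40)·log₂((11/40)/(1/5)) = 0.12634
  P(2)·log₂(P(2)/Q(2)) = (1/40)·log₂((1/40)/(1/5)) = -0.07500
  P(3)·log₂(P(3)/Q(3)) = (1/40)·log₂((1/40)/(1/5)) = -0.07500
  P(4)·log₂(P(4)/Q(4)) = (1/40)·log₂((1/40)/(1/5)) = -0.07500
  P(5)·log₂(P(5)/Q(5)) = (13/20)·log₂((13/20)/(1/5)) = 1.10529

D_KL(P||Q) = 0.12634 - 0.07500 - 0.07500 - 0.07500 + 1.10529 = 1.00663 ≈ 1.0066 bits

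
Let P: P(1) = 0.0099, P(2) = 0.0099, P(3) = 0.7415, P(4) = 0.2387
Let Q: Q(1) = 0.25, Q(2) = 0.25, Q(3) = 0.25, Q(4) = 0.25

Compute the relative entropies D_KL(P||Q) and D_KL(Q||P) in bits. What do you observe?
D_KL(P||Q) = 1.0549 bits, D_KL(Q||P) = 1.9537 bits. The two directions give different values (D_KL(Q||P) exceeds D_KL(P||Q) by 0.8988 bits): KL divergence is asymmetric.

D_KL(P||Q) = Σ P(x) log₂(P(x)/Q(x))

Computing term by term:
  P(1)·log₂(P(1)/Q(1)) = 0.0099·log₂(0.0099/0.25) = -0.04612
  P(2)·log₂(P(2)/Q(2)) = 0.0099·log₂(0.0099/0.25) = -0.04612
  P(3)·log₂(P(3)/Q(3)) = 0.7415·log₂(0.7415/0.25) = 1.16306
  P(4)·log₂(P(4)/Q(4)) = 0.2387·log₂(0.2387/0.25) = -0.01593

D_KL(P||Q) = -0.04612 - 0.04612 + 1.16306 - 0.01593 = 1.05489 ≈ 1.0549 bits

D_KL(Q||P) = Σ Q(x) log₂(Q(x)/P(x))

Computing term by term:
  Q(1)·log₂(Q(1)/P(1)) = 0.25·log₂(0.25/0.0099) = 1.16459
  Q(2)·log₂(Q(2)/P(2)) = 0.25·log₂(0.25/0.0099) = 1.16459
  Q(3)·log₂(Q(3)/P(3)) = 0.25·log₂(0.25/0.7415) = -0.39213
  Q(4)·log₂(Q(4)/P(4)) = 0.25·log₂(0.25/0.2387) = 0.01668

D_KL(Q||P) = 1.16459 + 1.16459 - 0.39213 + 0.01668 = 1.95373 ≈ 1.9537 bits

These are NOT equal (difference: 0.8988 bits). KL divergence is asymmetric: D_KL(P||Q) ≠ D_KL(Q||P) in general.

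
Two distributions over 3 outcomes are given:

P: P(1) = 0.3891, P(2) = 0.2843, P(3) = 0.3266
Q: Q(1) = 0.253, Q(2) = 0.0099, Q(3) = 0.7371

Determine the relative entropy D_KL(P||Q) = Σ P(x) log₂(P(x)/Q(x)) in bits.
1.2352 bits

D_KL(P||Q) = Σ P(x) log₂(P(x)/Q(x))

Computing term by term:
  P(1)·log₂(P(1)/Q(1)) = 0.3891·log₂(0.3891/0.253) = 0.24163
  P(2)·log₂(P(2)/Q(2)) = 0.2843·log₂(0.2843/0.0099) = 1.37710
  P(3)·log₂(P(3)/Q(3)) = 0.3266·log₂(0.3266/0.7371) = -0.38354

D_KL(P||Q) = 0.24163 + 1.37710 - 0.38354 = 1.23519 ≈ 1.2352 bits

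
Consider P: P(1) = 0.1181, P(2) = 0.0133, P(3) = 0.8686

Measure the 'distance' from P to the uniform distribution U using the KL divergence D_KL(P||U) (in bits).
0.9616 bits

U(i) = 1/3 for all i

D_KL(P||U) = Σ P(x) log₂(P(x) / (1/3))
           = Σ P(x) log₂(P(x)) + log₂(3)
           = log₂(3) - H(P)

H(P) = -Σ P(x) log₂(P(x)):
  -P(1)·log₂(P(1)) = -(0.1181)·log₂(0.1181) = 0.36397
  -P(2)·log₂(P(2)) = -(0.0133)·log₂(0.0133) = 0.08289
  -P(3)·log₂(P(3)) = -(0.8686)·log₂(0.8686) = 0.17653
H(P) = 0.36397 + 0.08289 + 0.17653 = 0.62339 bits

log₂(3) = 1.58496 bits

D_KL(P||U) = 1.58496 - 0.62339 = 0.96157 ≈ 0.9616 bits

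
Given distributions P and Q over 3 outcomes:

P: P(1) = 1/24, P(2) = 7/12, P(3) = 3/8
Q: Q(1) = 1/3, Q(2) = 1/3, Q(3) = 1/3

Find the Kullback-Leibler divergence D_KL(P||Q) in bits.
0.4097 bits

D_KL(P||Q) = Σ P(x) log₂(P(x)/Q(x))

Computing term by term:
  P(1)·log₂(P(1)/Q(1)) = (1/24)·log₂((1/24)/(1/3)) = -0.12500
  P(2)·log₂(P(2)/Q(2)) = (7/12)·log₂((7/12)/(1/3)) = 0.47096
  P(3)·log₂(P(3)/Q(3)) = (3/8)·log₂((3/8)/(1/3)) = 0.06372

D_KL(P||Q) = -0.12500 + 0.47096 + 0.06372 = 0.40968 ≈ 0.4097 bits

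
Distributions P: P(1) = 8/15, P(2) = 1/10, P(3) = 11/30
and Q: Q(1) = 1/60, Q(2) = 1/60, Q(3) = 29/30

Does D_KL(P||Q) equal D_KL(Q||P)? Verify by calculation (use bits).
D_KL(P||Q) = 2.4124 bits, D_KL(Q||P) = 1.2255 bits. No — D_KL(P||Q) ≠ D_KL(Q||P) for this pair.

D_KL(P||Q) = Σ P(x) log₂(P(x)/Q(x))

Computing term by term:
  P(1)·log₂(P(1)/Q(1)) = (8/15)·log₂((8/15)/(1/60)) = 2.66667
  P(2)·log₂(P(2)/Q(2)) = (1/10)·log₂((1/10)/(1/60)) = 0.25850
  P(3)·log₂(P(3)/Q(3)) = (11/30)·log₂((11/30)/(29/30)) = -0.51280

D_KL(P||Q) = 2.66667 + 0.25850 - 0.51280 = 2.41237 ≈ 2.4124 bits

D_KL(Q||P) = Σ Q(x) log₂(Q(x)/P(x))

Computing term by term:
  Q(1)·log₂(Q(1)/P(1)) = (1/60)·log₂((1/60)/(8/15)) = -0.08333
  Q(2)·log₂(Q(2)/P(2)) = (1/60)·log₂((1/60)/(1/10)) = -0.04308
  Q(3)·log₂(Q(3)/P(3)) = (29/30)·log₂((29/30)/(11/30)) = 1.35193

D_KL(Q||P) = -0.08333 - 0.04308 + 1.35193 = 1.22552 ≈ 1.2255 bits

These are NOT equal (difference: 1.1869 bits). KL divergence is asymmetric: D_KL(P||Q) ≠ D_KL(Q||P) in general.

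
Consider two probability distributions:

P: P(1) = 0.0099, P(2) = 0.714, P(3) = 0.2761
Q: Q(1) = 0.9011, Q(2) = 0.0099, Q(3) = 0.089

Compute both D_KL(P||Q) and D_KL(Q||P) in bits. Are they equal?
D_KL(P||Q) = 4.7936 bits, D_KL(Q||P) = 5.6580 bits. No, they are not equal.

D_KL(P||Q) = Σ P(x) log₂(P(x)/Q(x))

Computing term by term:
  P(1)·log₂(P(1)/Q(1)) = 0.0099·log₂(0.0099/0.9011) = -0.06443
  P(2)·log₂(P(2)/Q(2)) = 0.714·log₂(0.714/0.0099) = 4.40706
  P(3)·log₂(P(3)/Q(3)) = 0.2761·log₂(0.2761/0.089) = 0.45096

D_KL(P||Q) = -0.06443 + 4.40706 + 0.45096 = 4.79359 ≈ 4.7936 bits

D_KL(Q||P) = Σ Q(x) log₂(Q(x)/P(x))

Computing term by term:
  Q(1)·log₂(Q(1)/P(1)) = 0.9011·log₂(0.9011/0.0099) = 5.86446
  Q(2)·log₂(Q(2)/P(2)) = 0.0099·log₂(0.0099/0.714) = -0.06111
  Q(3)·log₂(Q(3)/P(3)) = 0.089·log₂(0.089/0.2761) = -0.14536

D_KL(Q||P) = 5.86446 - 0.06111 - 0.14536 = 5.65799 ≈ 5.6580 bits

These are NOT equal (difference: 0.8644 bits). KL divergence is asymmetric: D_KL(P||Q) ≠ D_KL(Q||P) in general.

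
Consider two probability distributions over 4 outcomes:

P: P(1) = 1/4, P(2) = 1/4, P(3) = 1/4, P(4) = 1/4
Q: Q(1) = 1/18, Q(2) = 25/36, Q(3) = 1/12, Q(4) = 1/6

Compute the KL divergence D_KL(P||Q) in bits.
0.7165 bits

D_KL(P||Q) = Σ P(x) log₂(P(x)/Q(x))

Computing term by term:
  P(1)·log₂(P(1)/Q(1)) = (1/4)·log₂((1/4)/(1/18)) = 0.54248
  P(2)·log₂(P(2)/Q(2)) = (1/4)·log₂((1/4)/(25/36)) = -0.36848
  P(3)·log₂(P(3)/Q(3)) = (1/4)·log₂((1/4)/(1/12)) = 0.39624
  P(4)·log₂(P(4)/Q(4)) = (1/4)·log₂((1/4)/(1/6)) = 0.14624

D_KL(P||Q) = 0.54248 - 0.36848 + 0.39624 + 0.14624 = 0.71648 ≈ 0.7165 bits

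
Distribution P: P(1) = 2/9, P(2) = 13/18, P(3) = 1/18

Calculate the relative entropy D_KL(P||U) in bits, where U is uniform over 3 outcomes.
0.5320 bits

U(i) = 1/3 for all i

D_KL(P||U) = Σ P(x) log₂(P(x) / (1/3))
           = Σ P(x) log₂(P(x)) + log₂(3)
           = log₂(3) - H(P)

H(P) = -Σ P(x) log₂(P(x)):
  -P(1)·log₂(P(1)) = -(2/9)·log₂(2/9) = 0.48221
  -P(2)·log₂(P(2)) = -(13/18)·log₂(13/18) = 0.33907
  -P(3)·log₂(P(3)) = -(1/18)·log₂(1/18) = 0.23166
H(P) = 0.48221 + 0.33907 + 0.23166 = 1.05294 bits

log₂(3) = 1.58496 bits

D_KL(P||U) = 1.58496 - 1.05294 = 0.53202 ≈ 0.5320 bits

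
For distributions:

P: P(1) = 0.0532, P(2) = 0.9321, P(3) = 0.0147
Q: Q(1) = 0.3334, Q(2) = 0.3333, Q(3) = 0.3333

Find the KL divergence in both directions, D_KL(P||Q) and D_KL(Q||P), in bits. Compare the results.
D_KL(P||Q) = 1.1759 bits, D_KL(Q||P) = 1.8891 bits. D_KL(Q||P) is larger than D_KL(P||Q) by 0.7132 bits; the two directions differ.

D_KL(P||Q) = Σ P(x) log₂(P(x)/Q(x))

Computing term by term:
  P(1)·log₂(P(1)/Q(1)) = 0.0532·log₂(0.0532/0.3334) = -0.14086
  P(2)·log₂(P(2)/Q(2)) = 0.9321·log₂(0.9321/0.3333) = 1.38292
  P(3)·log₂(P(3)/Q(3)) = 0.0147·log₂(0.0147/0.3333) = -0.06619

D_KL(P||Q) = -0.14086 + 1.38292 - 0.06619 = 1.17587 ≈ 1.1759 bits

D_KL(Q||P) = Σ Q(x) log₂(Q(x)/P(x))

Computing term by term:
  Q(1)·log₂(Q(1)/P(1)) = 0.3334·log₂(0.3334/0.0532) = 0.88276
  Q(2)·log₂(Q(2)/P(2)) = 0.3333·log₂(0.3333/0.9321) = -0.49451
  Q(3)·log₂(Q(3)/P(3)) = 0.3333·log₂(0.3333/0.0147) = 1.50083

D_KL(Q||P) = 0.88276 - 0.49451 + 1.50083 = 1.88908 ≈ 1.8891 bits

These are NOT equal (difference: 0.7132 bits). KL divergence is asymmetric: D_KL(P||Q) ≠ D_KL(Q||P) in general.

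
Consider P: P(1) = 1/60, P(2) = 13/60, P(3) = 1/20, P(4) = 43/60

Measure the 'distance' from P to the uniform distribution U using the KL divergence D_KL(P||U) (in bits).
0.8629 bits

U(i) = 1/4 for all i

D_KL(P||U) = Σ P(x) log₂(P(x) / (1/4))
           = Σ P(x) log₂(P(x)) + log₂(4)
           = log₂(4) - H(P)

H(P) = -Σ P(x) log₂(P(x)):
  -P(1)·log₂(P(1)) = -(1/60)·log₂(1/60) = 0.09845
  -P(2)·log₂(P(2)) = -(13/60)·log₂(13/60) = 0.47806
  -P(3)·log₂(P(3)) = -(1/20)·log₂(1/20) = 0.21610
  -P(4)·log₂(P(4)) = -(43/60)·log₂(43/60) = 0.34445
H(P) = 0.09845 + 0.47806 + 0.21610 + 0.34445 = 1.13706 bits

log₂(4) = 2.00000 bits

D_KL(P||U) = 2.00000 - 1.13706 = 0.86294 ≈ 0.8629 bits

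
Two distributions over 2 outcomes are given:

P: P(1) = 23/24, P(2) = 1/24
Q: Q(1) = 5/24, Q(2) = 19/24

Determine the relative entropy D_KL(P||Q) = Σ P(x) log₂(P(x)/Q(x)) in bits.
1.9329 bits

D_KL(P||Q) = Σ P(x) log₂(P(x)/Q(x))

Computing term by term:
  P(1)·log₂(P(1)/Q(1)) = (23/24)·log₂((23/24)/(5/24)) = 2.10990
  P(2)·log₂(P(2)/Q(2)) = (1/24)·log₂((1/24)/(19/24)) = -0.17700

D_KL(P||Q) = 2.10990 - 0.17700 = 1.93290 ≈ 1.9329 bits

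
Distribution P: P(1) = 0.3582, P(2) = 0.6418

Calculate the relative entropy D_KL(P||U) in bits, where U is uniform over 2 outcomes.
0.0588 bits

U(i) = 1/2 for all i

D_KL(P||U) = Σ P(x) log₂(P(x) / (1/2))
           = Σ P(x) log₂(P(x)) + log₂(2)
           = log₂(2) - H(P)

H(P) = -Σ P(x) log₂(P(x)):
  -P(1)·log₂(P(1)) = -(0.3582)·log₂(0.3582) = 0.53055
  -P(2)·log₂(P(2)) = -(0.6418)·log₂(0.6418) = 0.41063
H(P) = 0.53055 + 0.41063 = 0.94118 bits

log₂(2) = 1.00000 bits

D_KL(P||U) = 1.00000 - 0.94118 = 0.05882 ≈ 0.0588 bits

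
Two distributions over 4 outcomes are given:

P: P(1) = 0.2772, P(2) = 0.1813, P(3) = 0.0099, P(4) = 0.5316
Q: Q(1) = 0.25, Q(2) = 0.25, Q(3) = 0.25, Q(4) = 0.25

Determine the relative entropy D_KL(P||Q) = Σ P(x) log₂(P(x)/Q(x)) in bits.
0.4897 bits

D_KL(P||Q) = Σ P(x) log₂(P(x)/Q(x))

Computing term by term:
  P(1)·log₂(P(1)/Q(1)) = 0.2772·log₂(0.2772/0.25) = 0.04130
  P(2)·log₂(P(2)/Q(2)) = 0.1813·log₂(0.1813/0.25) = -0.08404
  P(3)·log₂(P(3)/Q(3)) = 0.0099·log₂(0.0099/0.25) = -0.04612
  P(4)·log₂(P(4)/Q(4)) = 0.5316·log₂(0.5316/0.25) = 0.57860

D_KL(P||Q) = 0.04130 - 0.08404 - 0.04612 + 0.57860 = 0.48974 ≈ 0.4897 bits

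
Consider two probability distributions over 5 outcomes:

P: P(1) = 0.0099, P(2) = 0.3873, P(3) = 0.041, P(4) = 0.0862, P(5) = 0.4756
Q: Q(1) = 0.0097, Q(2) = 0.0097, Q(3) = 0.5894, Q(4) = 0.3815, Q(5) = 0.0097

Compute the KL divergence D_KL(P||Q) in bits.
4.3886 bits

D_KL(P||Q) = Σ P(x) log₂(P(x)/Q(x))

Computing term by term:
  P(1)·log₂(P(1)/Q(1)) = 0.0099·log₂(0.0099/0.0097) = 0.00029
  P(2)·log₂(P(2)/Q(2)) = 0.3873·log₂(0.3873/0.0097) = 2.06017
  P(3)·log₂(P(3)/Q(3)) = 0.041·log₂(0.041/0.5894) = -0.15767
  P(4)·log₂(P(4)/Q(4)) = 0.0862·log₂(0.0862/0.3815) = -0.18498
  P(5)·log₂(P(5)/Q(5)) = 0.4756·log₂(0.4756/0.0097) = 2.67079

D_KL(P||Q) = 0.00029 + 2.06017 - 0.15767 - 0.18498 + 2.67079 = 4.38860 ≈ 4.3886 bits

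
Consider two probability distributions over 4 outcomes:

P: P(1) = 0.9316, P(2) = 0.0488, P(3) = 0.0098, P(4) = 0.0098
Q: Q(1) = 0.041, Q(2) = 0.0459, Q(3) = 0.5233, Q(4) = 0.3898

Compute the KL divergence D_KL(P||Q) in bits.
4.0938 bits

D_KL(P||Q) = Σ P(x) log₂(P(x)/Q(x))

Computing term by term:
  P(1)·log₂(P(1)/Q(1)) = 0.9316·log₂(0.9316/0.041) = 4.19780
  P(2)·log₂(P(2)/Q(2)) = 0.0488·log₂(0.0488/0.0459) = 0.00431
  P(3)·log₂(P(3)/Q(3)) = 0.0098·log₂(0.0098/0.5233) = -0.05624
  P(4)·log₂(P(4)/Q(4)) = 0.0098·log₂(0.0098/0.3898) = -0.05208

D_KL(P||Q) = 4.19780 + 0.00431 - 0.05624 - 0.05208 = 4.09379 ≈ 4.0938 bits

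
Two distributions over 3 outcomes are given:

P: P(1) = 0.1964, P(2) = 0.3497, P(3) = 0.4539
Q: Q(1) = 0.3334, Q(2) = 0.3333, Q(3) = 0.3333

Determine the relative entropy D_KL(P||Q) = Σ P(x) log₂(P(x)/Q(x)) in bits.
0.0765 bits

D_KL(P||Q) = Σ P(x) log₂(P(x)/Q(x))

Computing term by term:
  P(1)·log₂(P(1)/Q(1)) = 0.1964·log₂(0.1964/0.3334) = -0.14994
  P(2)·log₂(P(2)/Q(2)) = 0.3497·log₂(0.3497/0.3333) = 0.02423
  P(3)·log₂(P(3)/Q(3)) = 0.4539·log₂(0.4539/0.3333) = 0.20224

D_KL(P||Q) = -0.14994 + 0.02423 + 0.20224 = 0.07653 ≈ 0.0765 bits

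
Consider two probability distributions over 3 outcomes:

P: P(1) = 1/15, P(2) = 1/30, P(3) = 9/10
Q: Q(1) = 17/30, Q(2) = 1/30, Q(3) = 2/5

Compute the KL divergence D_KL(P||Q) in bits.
0.8471 bits

D_KL(P||Q) = Σ P(x) log₂(P(x)/Q(x))

Computing term by term:
  P(1)·log₂(P(1)/Q(1)) = (1/15)·log₂((1/15)/(17/30)) = -0.20583
  P(2)·log₂(P(2)/Q(2)) = (1/30)·log₂((1/30)/(1/30)) = 0.00000
  P(3)·log₂(P(3)/Q(3)) = (9/10)·log₂((9/10)/(2/5)) = 1.05293

D_KL(P||Q) = -0.20583 + 0.00000 + 1.05293 = 0.84710 ≈ 0.8471 bits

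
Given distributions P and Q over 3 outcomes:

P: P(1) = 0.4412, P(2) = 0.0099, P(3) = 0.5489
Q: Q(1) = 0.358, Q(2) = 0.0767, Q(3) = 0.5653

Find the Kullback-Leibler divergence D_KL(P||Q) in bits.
0.0805 bits

D_KL(P||Q) = Σ P(x) log₂(P(x)/Q(x))

Computing term by term:
  P(1)·log₂(P(1)/Q(1)) = 0.4412·log₂(0.4412/0.358) = 0.13301
  P(2)·log₂(P(2)/Q(2)) = 0.0099·log₂(0.0099/0.0767) = -0.02924
  P(3)·log₂(P(3)/Q(3)) = 0.5489·log₂(0.5489/0.5653) = -0.02331

D_KL(P||Q) = 0.13301 - 0.02924 - 0.02331 = 0.08046 ≈ 0.0805 bits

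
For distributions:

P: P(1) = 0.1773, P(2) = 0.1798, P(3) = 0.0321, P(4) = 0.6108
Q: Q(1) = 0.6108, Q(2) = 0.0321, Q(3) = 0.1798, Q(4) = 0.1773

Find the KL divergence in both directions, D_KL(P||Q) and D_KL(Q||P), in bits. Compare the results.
D_KL(P||Q) = 1.1407 bits, D_KL(Q||P) = 1.1407 bits. The two directions give exactly the same value for this pair.

D_KL(P||Q) = Σ P(x) log₂(P(x)/Q(x))

Computing term by term:
  P(1)·log₂(P(1)/Q(1)) = 0.1773·log₂(0.1773/0.6108) = -0.31639
  P(2)·log₂(P(2)/Q(2)) = 0.1798·log₂(0.1798/0.0321) = 0.44694
  P(3)·log₂(P(3)/Q(3)) = 0.0321·log₂(0.0321/0.1798) = -0.07979
  P(4)·log₂(P(4)/Q(4)) = 0.6108·log₂(0.6108/0.1773) = 1.08998

D_KL(P||Q) = -0.31639 + 0.44694 - 0.07979 + 1.08998 = 1.14074 ≈ 1.1407 bits

D_KL(Q||P) = Σ Q(x) log₂(Q(x)/P(x))

Computing term by term:
  Q(1)·log₂(Q(1)/P(1)) = 0.6108·log₂(0.6108/0.1773) = 1.08998
  Q(2)·log₂(Q(2)/P(2)) = 0.0321·log₂(0.0321/0.1798) = -0.07979
  Q(3)·log₂(Q(3)/P(3)) = 0.1798·log₂(0.1798/0.0321) = 0.44694
  Q(4)·log₂(Q(4)/P(4)) = 0.1773·log₂(0.1773/0.6108) = -0.31639

D_KL(Q||P) = 1.08998 - 0.07979 + 0.44694 - 0.31639 = 1.14074 ≈ 1.1407 bits

These ARE equal here. Q is P with outcomes relabeled (Q(1) = P(4), Q(2) = P(3), Q(3) = P(2), Q(4) = P(1)) by a relabeling that is its own inverse, so the two sums contain exactly the same terms in a different order. This is a special case — KL divergence is not symmetric in general: D_KL(P||Q) ≠ D_KL(Q||P) for most P, Q.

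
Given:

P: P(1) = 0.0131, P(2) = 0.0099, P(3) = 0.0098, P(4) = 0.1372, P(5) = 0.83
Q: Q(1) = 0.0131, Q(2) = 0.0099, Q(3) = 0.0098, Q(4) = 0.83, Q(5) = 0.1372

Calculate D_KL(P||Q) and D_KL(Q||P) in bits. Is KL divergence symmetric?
D_KL(P||Q) = 1.7991 bits, D_KL(Q||P) = 1.7991 bits. The two values coincide for this particular pair, but no — KL divergence is not symmetric in general.

D_KL(P||Q) = Σ P(x) log₂(P(x)/Q(x))

Computing term by term:
  P(1)·log₂(P(1)/Q(1)) = 0.0131·log₂(0.0131/0.0131) = 0.00000
  P(2)·log₂(P(2)/Q(2)) = 0.0099·log₂(0.0099/0.0099) = 0.00000
  P(3)·log₂(P(3)/Q(3)) = 0.0098·log₂(0.0098/0.0098) = 0.00000
  P(4)·log₂(P(4)/Q(4)) = 0.1372·log₂(0.1372/0.83) = -0.35629
  P(5)·log₂(P(5)/Q(5)) = 0.83·log₂(0.83/0.1372) = 2.15537

D_KL(P||Q) = 0.00000 + 0.00000 + 0.00000 - 0.35629 + 2.15537 = 1.79908 ≈ 1.7991 bits

D_KL(Q||P) = Σ Q(x) log₂(Q(x)/P(x))

Computing term by term:
  Q(1)·log₂(Q(1)/P(1)) = 0.0131·log₂(0.0131/0.0131) = 0.00000
  Q(2)·log₂(Q(2)/P(2)) = 0.0099·log₂(0.0099/0.0099) = 0.00000
  Q(3)·log₂(Q(3)/P(3)) = 0.0098·log₂(0.0098/0.0098) = 0.00000
  Q(4)·log₂(Q(4)/P(4)) = 0.83·log₂(0.83/0.1372) = 2.15537
  Q(5)·log₂(Q(5)/P(5)) = 0.1372·log₂(0.1372/0.83) = -0.35629

D_KL(Q||P) = 0.00000 + 0.00000 + 0.00000 + 2.15537 - 0.35629 = 1.79908 ≈ 1.7991 bits

These ARE equal here. Q is P with outcomes relabeled (Q(4) = P(5), Q(5) = P(4)) by a relabeling that is its own inverse, so the two sums contain exactly the same terms in a different order. This is a special case — KL divergence is not symmetric in general: D_KL(P||Q) ≠ D_KL(Q||P) for most P, Q.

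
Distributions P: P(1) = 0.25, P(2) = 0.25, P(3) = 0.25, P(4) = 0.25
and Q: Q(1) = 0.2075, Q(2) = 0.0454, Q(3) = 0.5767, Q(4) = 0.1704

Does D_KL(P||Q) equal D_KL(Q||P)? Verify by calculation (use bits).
D_KL(P||Q) = 0.5193 bits, D_KL(Q||P) = 0.4337 bits. No — D_KL(P||Q) ≠ D_KL(Q||P) for this pair.

D_KL(P||Q) = Σ P(x) log₂(P(x)/Q(x))

Computing term by term:
  P(1)·log₂(P(1)/Q(1)) = 0.25·log₂(0.25/0.2075) = 0.06720
  P(2)·log₂(P(2)/Q(2)) = 0.25·log₂(0.25/0.0454) = 0.61529
  P(3)·log₂(P(3)/Q(3)) = 0.25·log₂(0.25/0.5767) = -0.30147
  P(4)·log₂(P(4)/Q(4)) = 0.25·log₂(0.25/0.1704) = 0.13825

D_KL(P||Q) = 0.06720 + 0.61529 - 0.30147 + 0.13825 = 0.51927 ≈ 0.5193 bits

D_KL(Q||P) = Σ Q(x) log₂(Q(x)/P(x))

Computing term by term:
  Q(1)·log₂(Q(1)/P(1)) = 0.2075·log₂(0.2075/0.25) = -0.05578
  Q(2)·log₂(Q(2)/P(2)) = 0.0454·log₂(0.0454/0.25) = -0.11174
  Q(3)·log₂(Q(3)/P(3)) = 0.5767·log₂(0.5767/0.25) = 0.69544
  Q(4)·log₂(Q(4)/P(4)) = 0.1704·log₂(0.1704/0.25) = -0.09423

D_KL(Q||P) = -0.05578 - 0.11174 + 0.69544 - 0.09423 = 0.43369 ≈ 0.4337 bits

These are NOT equal (difference: 0.0856 bits). KL divergence is asymmetric: D_KL(P||Q) ≠ D_KL(Q||P) in general.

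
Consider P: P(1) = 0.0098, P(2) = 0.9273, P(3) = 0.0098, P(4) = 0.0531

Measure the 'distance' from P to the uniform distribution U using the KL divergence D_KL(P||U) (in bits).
1.5433 bits

U(i) = 1/4 for all i

D_KL(P||U) = Σ P(x) log₂(P(x) / (1/4))
           = Σ P(x) log₂(P(x)) + log₂(4)
           = log₂(4) - H(P)

H(P) = -Σ P(x) log₂(P(x)):
  -P(1)·log₂(P(1)) = -(0.0098)·log₂(0.0098) = 0.06540
  -P(2)·log₂(P(2)) = -(0.9273)·log₂(0.9273) = 0.10098
  -P(3)·log₂(P(3)) = -(0.0098)·log₂(0.0098) = 0.06540
  -P(4)·log₂(P(4)) = -(0.0531)·log₂(0.0531) = 0.22489
H(P) = 0.06540 + 0.10098 + 0.06540 + 0.22489 = 0.45667 bits

log₂(4) = 2.00000 bits

D_KL(P||U) = 2.00000 - 0.45667 = 1.54333 ≈ 1.5433 bits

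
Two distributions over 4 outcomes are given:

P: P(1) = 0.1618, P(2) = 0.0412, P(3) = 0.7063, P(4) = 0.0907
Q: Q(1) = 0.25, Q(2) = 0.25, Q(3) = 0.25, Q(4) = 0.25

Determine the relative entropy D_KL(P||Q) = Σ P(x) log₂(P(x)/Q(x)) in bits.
0.7169 bits

D_KL(P||Q) = Σ P(x) log₂(P(x)/Q(x))

Computing term by term:
  P(1)·log₂(P(1)/Q(1)) = 0.1618·log₂(0.1618/0.25) = -0.10156
  P(2)·log₂(P(2)/Q(2)) = 0.0412·log₂(0.0412/0.25) = -0.10717
  P(3)·log₂(P(3)/Q(3)) = 0.7063·log₂(0.7063/0.25) = 1.05829
  P(4)·log₂(P(4)/Q(4)) = 0.0907·log₂(0.0907/0.25) = -0.13267

D_KL(P||Q) = -0.10156 - 0.10717 + 1.05829 - 0.13267 = 0.71689 ≈ 0.7169 bits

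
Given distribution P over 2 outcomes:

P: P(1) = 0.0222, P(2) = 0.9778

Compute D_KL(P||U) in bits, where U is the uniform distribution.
0.8464 bits

U(i) = 1/2 for all i

D_KL(P||U) = Σ P(x) log₂(P(x) / (1/2))
           = Σ P(x) log₂(P(x)) + log₂(2)
           = log₂(2) - H(P)

H(P) = -Σ P(x) log₂(P(x)):
  -P(1)·log₂(P(1)) = -(0.0222)·log₂(0.0222) = 0.12195
  -P(2)·log₂(P(2)) = -(0.9778)·log₂(0.9778) = 0.03167
H(P) = 0.12195 + 0.03167 = 0.15362 bits

log₂(2) = 1.00000 bits

D_KL(P||U) = 1.00000 - 0.15362 = 0.84638 ≈ 0.8464 bits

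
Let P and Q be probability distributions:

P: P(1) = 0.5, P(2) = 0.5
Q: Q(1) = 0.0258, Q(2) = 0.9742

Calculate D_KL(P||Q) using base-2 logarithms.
1.6571 bits

D_KL(P||Q) = Σ P(x) log₂(P(x)/Q(x))

Computing term by term:
  P(1)·log₂(P(1)/Q(1)) = 0.5·log₂(0.5/0.0258) = 2.13824
  P(2)·log₂(P(2)/Q(2)) = 0.5·log₂(0.5/0.9742) = -0.48114

D_KL(P||Q) = 2.13824 - 0.48114 = 1.65710 ≈ 1.6571 bits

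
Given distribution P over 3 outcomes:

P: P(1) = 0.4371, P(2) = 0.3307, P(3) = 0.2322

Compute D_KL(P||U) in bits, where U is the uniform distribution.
0.0460 bits

U(i) = 1/3 for all i

D_KL(P||U) = Σ P(x) log₂(P(x) / (1/3))
           = Σ P(x) log₂(P(x)) + log₂(3)
           = log₂(3) - H(P)

H(P) = -Σ P(x) log₂(P(x)):
  -P(1)·log₂(P(1)) = -(0.4371)·log₂(0.4371) = 0.52188
  -P(2)·log₂(P(2)) = -(0.3307)·log₂(0.3307) = 0.52793
  -P(3)·log₂(P(3)) = -(0.2322)·log₂(0.2322) = 0.48914
H(P) = 0.52188 + 0.52793 + 0.48914 = 1.53895 bits

log₂(3) = 1.58496 bits

D_KL(P||U) = 1.58496 - 1.53895 = 0.04601 ≈ 0.0460 bits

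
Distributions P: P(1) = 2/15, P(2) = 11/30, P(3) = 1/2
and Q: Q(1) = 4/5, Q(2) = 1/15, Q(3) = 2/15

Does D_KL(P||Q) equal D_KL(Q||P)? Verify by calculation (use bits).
D_KL(P||Q) = 1.5106 bits, D_KL(Q||P) = 1.6498 bits. No — D_KL(P||Q) ≠ D_KL(Q||P) for this pair.

D_KL(P||Q) = Σ P(x) log₂(P(x)/Q(x))

Computing term by term:
  P(1)·log₂(P(1)/Q(1)) = (2/15)·log₂((2/15)/(4/5)) = -0.34466
  P(2)·log₂(P(2)/Q(2)) = (11/30)·log₂((11/30)/(1/15)) = 0.90179
  P(3)·log₂(P(3)/Q(3)) = (1/2)·log₂((1/2)/(2/15)) = 0.95345

D_KL(P||Q) = -0.34466 + 0.90179 + 0.95345 = 1.51058 ≈ 1.5106 bits

D_KL(Q||P) = Σ Q(x) log₂(Q(x)/P(x))

Computing term by term:
  Q(1)·log₂(Q(1)/P(1)) = (4/5)·log₂((4/5)/(2/15)) = 2.06797
  Q(2)·log₂(Q(2)/P(2)) = (1/15)·log₂((1/15)/(11/30)) = -0.16396
  Q(3)·log₂(Q(3)/P(3)) = (2/15)·log₂((2/15)/(1/2)) = -0.25425

D_KL(Q||P) = 2.06797 - 0.16396 - 0.25425 = 1.64976 ≈ 1.6498 bits

These are NOT equal (difference: 0.1392 bits). KL divergence is asymmetric: D_KL(P||Q) ≠ D_KL(Q||P) in general.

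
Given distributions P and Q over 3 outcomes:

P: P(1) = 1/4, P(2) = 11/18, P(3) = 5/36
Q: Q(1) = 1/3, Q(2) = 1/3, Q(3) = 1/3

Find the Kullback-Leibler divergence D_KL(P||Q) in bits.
0.2552 bits

D_KL(P||Q) = Σ P(x) log₂(P(x)/Q(x))

Computing term by term:
  P(1)·log₂(P(1)/Q(1)) = (1/4)·log₂((1/4)/(1/3)) = -0.10376
  P(2)·log₂(P(2)/Q(2)) = (11/18)·log₂((11/18)/(1/3)) = 0.53440
  P(3)·log₂(P(3)/Q(3)) = (5/36)·log₂((5/36)/(1/3)) = -0.17542

D_KL(P||Q) = -0.10376 + 0.53440 - 0.17542 = 0.25522 ≈ 0.2552 bits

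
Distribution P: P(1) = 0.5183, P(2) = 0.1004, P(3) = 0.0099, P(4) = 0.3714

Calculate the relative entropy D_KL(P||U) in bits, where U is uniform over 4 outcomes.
0.5790 bits

U(i) = 1/4 for all i

D_KL(P||U) = Σ P(x) log₂(P(x) / (1/4))
           = Σ P(x) log₂(P(x)) + log₂(4)
           = log₂(4) - H(P)

H(P) = -Σ P(x) log₂(P(x)):
  -P(1)·log₂(P(1)) = -(0.5183)·log₂(0.5183) = 0.49142
  -P(2)·log₂(P(2)) = -(0.1004)·log₂(0.1004) = 0.33294
  -P(3)·log₂(P(3)) = -(0.0099)·log₂(0.0099) = 0.06592
  -P(4)·log₂(P(4)) = -(0.3714)·log₂(0.3714) = 0.53071
H(P) = 0.49142 + 0.33294 + 0.06592 + 0.53071 = 1.42099 bits

log₂(4) = 2.00000 bits

D_KL(P||U) = 2.00000 - 1.42099 = 0.57901 ≈ 0.5790 bits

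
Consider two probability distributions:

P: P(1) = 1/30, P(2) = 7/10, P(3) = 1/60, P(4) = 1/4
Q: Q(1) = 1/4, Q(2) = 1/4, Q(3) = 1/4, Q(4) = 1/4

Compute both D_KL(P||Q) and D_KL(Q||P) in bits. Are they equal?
D_KL(P||Q) = 0.8778 bits, D_KL(Q||P) = 1.3321 bits. No, they are not equal.

D_KL(P||Q) = Σ P(x) log₂(P(x)/Q(x))

Computing term by term:
  P(1)·log₂(P(1)/Q(1)) = (1/30)·log₂((1/30)/(1/4)) = -0.09690
  P(2)·log₂(P(2)/Q(2)) = (7/10)·log₂((7/10)/(1/4)) = 1.03980
  P(3)·log₂(P(3)/Q(3)) = (1/60)·log₂((1/60)/(1/4)) = -0.06511
  P(4)·log₂(P(4)/Q(4)) = (1/4)·log₂((1/4)/(1/4)) = 0.00000

D_KL(P||Q) = -0.09690 + 1.03980 - 0.06511 + 0.00000 = 0.87779 ≈ 0.8778 bits

D_KL(Q||P) = Σ Q(x) log₂(Q(x)/P(x))

Computing term by term:
  Q(1)·log₂(Q(1)/P(1)) = (1/4)·log₂((1/4)/(1/30)) = 0.72672
  Q(2)·log₂(Q(2)/P(2)) = (1/4)·log₂((1/4)/(7/10)) = -0.37136
  Q(3)·log₂(Q(3)/P(3)) = (1/4)·log₂((1/4)/(1/60)) = 0.97672
  Q(4)·log₂(Q(4)/P(4)) = (1/4)·log₂((1/4)/(1/4)) = 0.00000

D_KL(Q||P) = 0.72672 - 0.37136 + 0.97672 + 0.00000 = 1.33208 ≈ 1.3321 bits

These are NOT equal (difference: 0.4543 bits). KL divergence is asymmetric: D_KL(P||Q) ≠ D_KL(Q||P) in general.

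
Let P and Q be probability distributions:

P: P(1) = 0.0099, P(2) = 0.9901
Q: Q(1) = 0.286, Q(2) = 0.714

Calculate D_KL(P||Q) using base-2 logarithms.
0.4189 bits

D_KL(P||Q) = Σ P(x) log₂(P(x)/Q(x))

Computing term by term:
  P(1)·log₂(P(1)/Q(1)) = 0.0099·log₂(0.0099/0.286) = -0.04804
  P(2)·log₂(P(2)/Q(2)) = 0.9901·log₂(0.9901/0.714) = 0.46698

D_KL(P||Q) = -0.04804 + 0.46698 = 0.41894 ≈ 0.4189 bits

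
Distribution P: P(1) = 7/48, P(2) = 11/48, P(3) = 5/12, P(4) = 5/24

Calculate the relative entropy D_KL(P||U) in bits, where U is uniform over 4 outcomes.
0.1101 bits

U(i) = 1/4 for all i

D_KL(P||U) = Σ P(x) log₂(P(x) / (1/4))
           = Σ P(x) log₂(P(x)) + log₂(4)
           = log₂(4) - H(P)

H(P) = -Σ P(x) log₂(P(x)):
  -P(1)·log₂(P(1)) = -(7/48)·log₂(7/48) = 0.40507
  -P(2)·log₂(P(2)) = -(11/48)·log₂(11/48) = 0.48710
  -P(3)·log₂(P(3)) = -(5/12)·log₂(5/12) = 0.52626
  -P(4)·log₂(P(4)) = -(5/24)·log₂(5/24) = 0.47147
H(P) = 0.40507 + 0.48710 + 0.52626 + 0.47147 = 1.88990 bits

log₂(4) = 2.00000 bits

D_KL(P||U) = 2.00000 - 1.88990 = 0.11010 ≈ 0.1101 bits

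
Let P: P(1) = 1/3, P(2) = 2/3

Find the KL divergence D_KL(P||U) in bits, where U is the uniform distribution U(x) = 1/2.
0.0817 bits

U(i) = 1/2 for all i

D_KL(P||U) = Σ P(x) log₂(P(x) / (1/2))
           = Σ P(x) log₂(P(x)) + log₂(2)
           = log₂(2) - H(P)

H(P) = -Σ P(x) log₂(P(x)):
  -P(1)·log₂(P(1)) = -(1/3)·log₂(1/3) = 0.52832
  -P(2)·log₂(P(2)) = -(2/3)·log₂(2/3) = 0.38998
H(P) = 0.52832 + 0.38998 = 0.91830 bits

log₂(2) = 1.00000 bits

D_KL(P||U) = 1.00000 - 0.91830 = 0.08170 ≈ 0.0817 bits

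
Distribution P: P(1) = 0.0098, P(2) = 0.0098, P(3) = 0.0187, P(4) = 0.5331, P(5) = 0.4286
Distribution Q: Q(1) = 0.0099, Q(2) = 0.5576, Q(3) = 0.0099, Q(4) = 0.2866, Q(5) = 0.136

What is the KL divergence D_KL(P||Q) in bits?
1.1470 bits

D_KL(P||Q) = Σ P(x) log₂(P(x)/Q(x))

Computing term by term:
  P(1)·log₂(P(1)/Q(1)) = 0.0098·log₂(0.0098/0.0099) = -0.00014
  P(2)·log₂(P(2)/Q(2)) = 0.0098·log₂(0.0098/0.5576) = -0.05714
  P(3)·log₂(P(3)/Q(3)) = 0.0187·log₂(0.0187/0.0099) = 0.01716
  P(4)·log₂(P(4)/Q(4)) = 0.5331·log₂(0.5331/0.2866) = 0.47732
  P(5)·log₂(P(5)/Q(5)) = 0.4286·log₂(0.4286/0.136) = 0.70977

D_KL(P||Q) = -0.00014 - 0.05714 + 0.01716 + 0.47732 + 0.70977 = 1.14697 ≈ 1.1470 bits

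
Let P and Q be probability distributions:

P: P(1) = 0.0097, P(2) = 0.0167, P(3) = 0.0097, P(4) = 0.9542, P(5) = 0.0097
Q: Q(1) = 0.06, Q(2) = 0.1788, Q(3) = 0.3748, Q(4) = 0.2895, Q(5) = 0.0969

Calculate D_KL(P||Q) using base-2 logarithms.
1.4760 bits

D_KL(P||Q) = Σ P(x) log₂(P(x)/Q(x))

Computing term by term:
  P(1)·log₂(P(1)/Q(1)) = 0.0097·log₂(0.0097/0.06) = -0.02550
  P(2)·log₂(P(2)/Q(2)) = 0.0167·log₂(0.0167/0.1788) = -0.05712
  P(3)·log₂(P(3)/Q(3)) = 0.0097·log₂(0.0097/0.3748) = -0.05114
  P(4)·log₂(P(4)/Q(4)) = 0.9542·log₂(0.9542/0.2895) = 1.64192
  P(5)·log₂(P(5)/Q(5)) = 0.0097·log₂(0.0097/0.0969) = -0.03221

D_KL(P||Q) = -0.02550 - 0.05712 - 0.05114 + 1.64192 - 0.03221 = 1.47595 ≈ 1.4760 bits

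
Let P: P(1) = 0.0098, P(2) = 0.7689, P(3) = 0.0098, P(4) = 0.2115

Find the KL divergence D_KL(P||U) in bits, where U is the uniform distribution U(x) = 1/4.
1.1037 bits

U(i) = 1/4 for all i

D_KL(P||U) = Σ P(x) log₂(P(x) / (1/4))
           = Σ P(x) log₂(P(x)) + log₂(4)
           = log₂(4) - H(P)

H(P) = -Σ P(x) log₂(P(x)):
  -P(1)·log₂(P(1)) = -(0.0098)·log₂(0.0098) = 0.06540
  -P(2)·log₂(P(2)) = -(0.7689)·log₂(0.7689) = 0.29151
  -P(3)·log₂(P(3)) = -(0.0098)·log₂(0.0098) = 0.06540
  -P(4)·log₂(P(4)) = -(0.2115)·log₂(0.2115) = 0.47403
H(P) = 0.06540 + 0.29151 + 0.06540 + 0.47403 = 0.89634 bits

log₂(4) = 2.00000 bits

D_KL(P||U) = 2.00000 - 0.89634 = 1.10366 ≈ 1.1037 bits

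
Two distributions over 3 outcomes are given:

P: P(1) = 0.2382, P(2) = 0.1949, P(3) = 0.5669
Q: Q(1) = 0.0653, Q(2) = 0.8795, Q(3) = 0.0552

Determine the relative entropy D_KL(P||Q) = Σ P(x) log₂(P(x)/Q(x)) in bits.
1.9260 bits

D_KL(P||Q) = Σ P(x) log₂(P(x)/Q(x))

Computing term by term:
  P(1)·log₂(P(1)/Q(1)) = 0.2382·log₂(0.2382/0.0653) = 0.44472
  P(2)·log₂(P(2)/Q(2)) = 0.1949·log₂(0.1949/0.8795) = -0.42370
  P(3)·log₂(P(3)/Q(3)) = 0.5669·log₂(0.5669/0.0552) = 1.90498

D_KL(P||Q) = 0.44472 - 0.42370 + 1.90498 = 1.92600 ≈ 1.9260 bits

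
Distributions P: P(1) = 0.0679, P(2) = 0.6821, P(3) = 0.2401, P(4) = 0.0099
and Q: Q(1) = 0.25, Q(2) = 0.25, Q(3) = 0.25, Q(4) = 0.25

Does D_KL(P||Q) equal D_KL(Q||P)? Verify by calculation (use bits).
D_KL(P||Q) = 0.7999 bits, D_KL(Q||P) = 1.2873 bits. No — D_KL(P||Q) ≠ D_KL(Q||P) for this pair.

D_KL(P||Q) = Σ P(x) log₂(P(x)/Q(x))

Computing term by term:
  P(1)·log₂(P(1)/Q(1)) = 0.0679·log₂(0.0679/0.25) = -0.12768
  P(2)·log₂(P(2)/Q(2)) = 0.6821·log₂(0.6821/0.25) = 0.98772
  P(3)·log₂(P(3)/Q(3)) = 0.2401·log₂(0.2401/0.25) = -0.01400
  P(4)·log₂(P(4)/Q(4)) = 0.0099·log₂(0.0099/0.25) = -0.04612

D_KL(P||Q) = -0.12768 + 0.98772 - 0.01400 - 0.04612 = 0.79992 ≈ 0.7999 bits

D_KL(Q||P) = Σ Q(x) log₂(Q(x)/P(x))

Computing term by term:
  Q(1)·log₂(Q(1)/P(1)) = 0.25·log₂(0.25/0.0679) = 0.47011
  Q(2)·log₂(Q(2)/P(2)) = 0.25·log₂(0.25/0.6821) = -0.36201
  Q(3)·log₂(Q(3)/P(3)) = 0.25·log₂(0.25/0.2401) = 0.01457
  Q(4)·log₂(Q(4)/P(4)) = 0.25·log₂(0.25/0.0099) = 1.16459

D_KL(Q||P) = 0.47011 - 0.36201 + 0.01457 + 1.16459 = 1.28726 ≈ 1.2873 bits

These are NOT equal (difference: 0.4874 bits). KL divergence is asymmetric: D_KL(P||Q) ≠ D_KL(Q||P) in general.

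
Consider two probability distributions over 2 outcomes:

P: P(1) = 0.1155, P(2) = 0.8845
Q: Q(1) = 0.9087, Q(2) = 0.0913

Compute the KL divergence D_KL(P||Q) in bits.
2.5541 bits

D_KL(P||Q) = Σ P(x) log₂(P(x)/Q(x))

Computing term by term:
  P(1)·log₂(P(1)/Q(1)) = 0.1155·log₂(0.1155/0.9087) = -0.34372
  P(2)·log₂(P(2)/Q(2)) = 0.8845·log₂(0.8845/0.0913) = 2.89778

D_KL(P||Q) = -0.34372 + 2.89778 = 2.55406 ≈ 2.5541 bits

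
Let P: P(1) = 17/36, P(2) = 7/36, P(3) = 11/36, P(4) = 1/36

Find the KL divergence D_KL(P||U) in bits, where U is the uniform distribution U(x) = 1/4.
0.3632 bits

U(i) = 1/4 for all i

D_KL(P||U) = Σ P(x) log₂(P(x) / (1/4))
           = Σ P(x) log₂(P(x)) + log₂(4)
           = log₂(4) - H(P)

H(P) = -Σ P(x) log₂(P(x)):
  -P(1)·log₂(P(1)) = -(17/36)·log₂(17/36) = 0.51116
  -P(2)·log₂(P(2)) = -(7/36)·log₂(7/36) = 0.45939
  -P(3)·log₂(P(3)) = -(11/36)·log₂(11/36) = 0.52265
  -P(4)·log₂(P(4)) = -(1/36)·log₂(1/36) = 0.14361
H(P) = 0.51116 + 0.45939 + 0.52265 + 0.14361 = 1.63681 bits

log₂(4) = 2.00000 bits

D_KL(P||U) = 2.00000 - 1.63681 = 0.36319 ≈ 0.3632 bits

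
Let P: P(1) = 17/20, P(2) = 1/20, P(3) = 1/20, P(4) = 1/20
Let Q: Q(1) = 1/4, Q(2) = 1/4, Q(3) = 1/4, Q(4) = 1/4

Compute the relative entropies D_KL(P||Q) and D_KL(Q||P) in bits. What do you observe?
D_KL(P||Q) = 1.1524 bits, D_KL(Q||P) = 1.3001 bits. The two directions give different values (D_KL(Q||P) exceeds D_KL(P||Q) by 0.1477 bits): KL divergence is asymmetric.

D_KL(P||Q) = Σ P(x) log₂(P(x)/Q(x))

Computing term by term:
  P(1)·log₂(P(1)/Q(1)) = (17/20)·log₂((17/20)/(1/4)) = 1.50070
  P(2)·log₂(P(2)/Q(2)) = (1/20)·log₂((1/20)/(1/4)) = -0.11610
  P(3)·log₂(P(3)/Q(3)) = (1/20)·log₂((1/20)/(1/4)) = -0.11610
  P(4)·log₂(P(4)/Q(4)) = (1/20)·log₂((1/20)/(1/4)) = -0.11610

D_KL(P||Q) = 1.50070 - 0.11610 - 0.11610 - 0.11610 = 1.15240 ≈ 1.1524 bits

D_KL(Q||P) = Σ Q(x) log₂(Q(x)/P(x))

Computing term by term:
  Q(1)·log₂(Q(1)/P(1)) = (1/4)·log₂((1/4)/(17/20)) = -0.44138
  Q(2)·log₂(Q(2)/P(2)) = (1/4)·log₂((1/4)/(1/20)) = 0.58048
  Q(3)·log₂(Q(3)/P(3)) = (1/4)·log₂((1/4)/(1/20)) = 0.58048
  Q(4)·log₂(Q(4)/P(4)) = (1/4)·log₂((1/4)/(1/20)) = 0.58048

D_KL(Q||P) = -0.44138 + 0.58048 + 0.58048 + 0.58048 = 1.30006 ≈ 1.3001 bits

These are NOT equal (difference: 0.1477 bits). KL divergence is asymmetric: D_KL(P||Q) ≠ D_KL(Q||P) in general.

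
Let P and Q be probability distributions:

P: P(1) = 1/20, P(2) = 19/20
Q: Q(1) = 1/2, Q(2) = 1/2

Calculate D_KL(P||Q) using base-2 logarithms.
0.7136 bits

D_KL(P||Q) = Σ P(x) log₂(P(x)/Q(x))

Computing term by term:
  P(1)·log₂(P(1)/Q(1)) = (1/20)·log₂((1/20)/(1/2)) = -0.16610
  P(2)·log₂(P(2)/Q(2)) = (19/20)·log₂((19/20)/(1/2)) = 0.87970

D_KL(P||Q) = -0.16610 + 0.87970 = 0.71360 ≈ 0.7136 bits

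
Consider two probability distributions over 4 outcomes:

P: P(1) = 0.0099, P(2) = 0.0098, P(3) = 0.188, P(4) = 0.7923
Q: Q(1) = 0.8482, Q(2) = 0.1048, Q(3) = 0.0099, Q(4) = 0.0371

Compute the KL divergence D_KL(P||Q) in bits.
4.2006 bits

D_KL(P||Q) = Σ P(x) log₂(P(x)/Q(x))

Computing term by term:
  P(1)·log₂(P(1)/Q(1)) = 0.0099·log₂(0.0099/0.8482) = -0.06357
  P(2)·log₂(P(2)/Q(2)) = 0.0098·log₂(0.0098/0.1048) = -0.03350
  P(3)·log₂(P(3)/Q(3)) = 0.188·log₂(0.188/0.0099) = 0.79847
  P(4)·log₂(P(4)/Q(4)) = 0.7923·log₂(0.7923/0.0371) = 3.49924

D_KL(P||Q) = -0.06357 - 0.03350 + 0.79847 + 3.49924 = 4.20064 ≈ 4.2006 bits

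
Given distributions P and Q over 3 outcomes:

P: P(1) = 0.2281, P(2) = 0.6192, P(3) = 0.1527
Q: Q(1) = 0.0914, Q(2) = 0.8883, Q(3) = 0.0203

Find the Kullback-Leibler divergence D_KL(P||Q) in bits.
0.4231 bits

D_KL(P||Q) = Σ P(x) log₂(P(x)/Q(x))

Computing term by term:
  P(1)·log₂(P(1)/Q(1)) = 0.2281·log₂(0.2281/0.0914) = 0.30096
  P(2)·log₂(P(2)/Q(2)) = 0.6192·log₂(0.6192/0.8883) = -0.32238
  P(3)·log₂(P(3)/Q(3)) = 0.1527·log₂(0.1527/0.0203) = 0.44453

D_KL(P||Q) = 0.30096 - 0.32238 + 0.44453 = 0.42311 ≈ 0.4231 bits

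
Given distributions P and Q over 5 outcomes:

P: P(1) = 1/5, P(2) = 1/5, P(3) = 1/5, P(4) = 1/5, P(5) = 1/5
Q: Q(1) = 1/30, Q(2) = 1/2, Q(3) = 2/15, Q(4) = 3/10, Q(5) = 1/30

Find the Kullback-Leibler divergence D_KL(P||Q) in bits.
0.7696 bits

D_KL(P||Q) = Σ P(x) log₂(P(x)/Q(x))

Computing term by term:
  P(1)·log₂(P(1)/Q(1)) = (1/5)·log₂((1/5)/(1/30)) = 0.51699
  P(2)·log₂(P(2)/Q(2)) = (1/5)·log₂((1/5)/(1/2)) = -0.26439
  P(3)·log₂(P(3)/Q(3)) = (1/5)·log₂((1/5)/(2/15)) = 0.11699
  P(4)·log₂(P(4)/Q(4)) = (1/5)·log₂((1/5)/(3/10)) = -0.11699
  P(5)·log₂(P(5)/Q(5)) = (1/5)·log₂((1/5)/(1/30)) = 0.51699

D_KL(P||Q) = 0.51699 - 0.26439 + 0.11699 - 0.11699 + 0.51699 = 0.76959 ≈ 0.7696 bits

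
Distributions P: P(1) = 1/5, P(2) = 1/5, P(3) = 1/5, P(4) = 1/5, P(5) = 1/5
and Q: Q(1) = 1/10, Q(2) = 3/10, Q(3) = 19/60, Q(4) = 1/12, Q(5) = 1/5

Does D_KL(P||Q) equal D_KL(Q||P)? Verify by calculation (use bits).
D_KL(P||Q) = 0.2030 bits, D_KL(Q||P) = 0.1802 bits. No — D_KL(P||Q) ≠ D_KL(Q||P) for this pair.

D_KL(P||Q) = Σ P(x) log₂(P(x)/Q(x))

Computing term by term:
  P(1)·log₂(P(1)/Q(1)) = (1/5)·log₂((1/5)/(1/10)) = 0.20000
  P(2)·log₂(P(2)/Q(2)) = (1/5)·log₂((1/5)/(3/10)) = -0.11699
  P(3)·log₂(P(3)/Q(3)) = (1/5)·log₂((1/5)/(19/60)) = -0.13259
  P(4)·log₂(P(4)/Q(4)) = (1/5)·log₂((1/5)/(1/12)) = 0.25261
  P(5)·log₂(P(5)/Q(5)) = (1/5)·log₂((1/5)/(1/5)) = 0.00000

D_KL(P||Q) = 0.20000 - 0.11699 - 0.13259 + 0.25261 + 0.00000 = 0.20303 ≈ 0.2030 bits

D_KL(Q||P) = Σ Q(x) log₂(Q(x)/P(x))

Computing term by term:
  Q(1)·log₂(Q(1)/P(1)) = (1/10)·log₂((1/10)/(1/5)) = -0.10000
  Q(2)·log₂(Q(2)/P(2)) = (3/10)·log₂((3/10)/(1/5)) = 0.17549
  Q(3)·log₂(Q(3)/P(3)) = (19/60)·log₂((19/60)/(1/5)) = 0.20994
  Q(4)·log₂(Q(4)/P(4)) = (1/12)·log₂((1/12)/(1/5)) = -0.10525
  Q(5)·log₂(Q(5)/P(5)) = (1/5)·log₂((1/5)/(1/5)) = 0.00000

D_KL(Q||P) = -0.10000 + 0.17549 + 0.20994 - 0.10525 + 0.00000 = 0.18018 ≈ 0.1802 bits

These are NOT equal (difference: 0.0228 bits). KL divergence is asymmetric: D_KL(P||Q) ≠ D_KL(Q||P) in general.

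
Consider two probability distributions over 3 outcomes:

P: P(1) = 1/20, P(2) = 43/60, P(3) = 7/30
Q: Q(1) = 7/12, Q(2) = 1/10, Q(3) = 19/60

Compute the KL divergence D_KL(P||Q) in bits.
1.7563 bits

D_KL(P||Q) = Σ P(x) log₂(P(x)/Q(x))

Computing term by term:
  P(1)·log₂(P(1)/Q(1)) = (1/20)·log₂((1/20)/(7/12)) = -0.17722
  P(2)·log₂(P(2)/Q(2)) = (43/60)·log₂((43/60)/(1/10)) = 2.03627
  P(3)·log₂(P(3)/Q(3)) = (7/30)·log₂((7/30)/(19/60)) = -0.10280

D_KL(P||Q) = -0.17722 + 2.03627 - 0.10280 = 1.75625 ≈ 1.7563 bits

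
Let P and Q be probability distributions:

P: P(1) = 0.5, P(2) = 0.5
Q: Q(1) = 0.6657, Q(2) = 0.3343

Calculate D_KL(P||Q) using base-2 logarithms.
0.0839 bits

D_KL(P||Q) = Σ P(x) log₂(P(x)/Q(x))

Computing term by term:
  P(1)·log₂(P(1)/Q(1)) = 0.5·log₂(0.5/0.6657) = -0.20647
  P(2)·log₂(P(2)/Q(2)) = 0.5·log₂(0.5/0.3343) = 0.29039

D_KL(P||Q) = -0.20647 + 0.29039 = 0.08392 ≈ 0.0839 bits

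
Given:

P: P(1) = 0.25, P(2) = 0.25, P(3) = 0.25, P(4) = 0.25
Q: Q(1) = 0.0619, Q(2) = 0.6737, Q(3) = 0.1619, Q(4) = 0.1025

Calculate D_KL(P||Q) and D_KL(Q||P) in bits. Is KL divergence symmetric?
D_KL(P||Q) = 0.6242 bits, D_KL(Q||P) = 0.6055 bits. No, KL divergence is not symmetric.

D_KL(P||Q) = Σ P(x) log₂(P(x)/Q(x))

Computing term by term:
  P(1)·log₂(P(1)/Q(1)) = 0.25·log₂(0.25/0.0619) = 0.50348
  P(2)·log₂(P(2)/Q(2)) = 0.25·log₂(0.25/0.6737) = -0.35754
  P(3)·log₂(P(3)/Q(3)) = 0.25·log₂(0.25/0.1619) = 0.15671
  P(4)·log₂(P(4)/Q(4)) = 0.25·log₂(0.25/0.1025) = 0.32158

D_KL(P||Q) = 0.50348 - 0.35754 + 0.15671 + 0.32158 = 0.62423 ≈ 0.6242 bits

D_KL(Q||P) = Σ Q(x) log₂(Q(x)/P(x))

Computing term by term:
  Q(1)·log₂(Q(1)/P(1)) = 0.0619·log₂(0.0619/0.25) = -0.12466
  Q(2)·log₂(Q(2)/P(2)) = 0.6737·log₂(0.6737/0.25) = 0.96351
  Q(3)·log₂(Q(3)/P(3)) = 0.1619·log₂(0.1619/0.25) = -0.10148
  Q(4)·log₂(Q(4)/P(4)) = 0.1025·log₂(0.1025/0.25) = -0.13185

D_KL(Q||P) = -0.12466 + 0.96351 - 0.10148 - 0.13185 = 0.60552 ≈ 0.6055 bits

These are NOT equal (difference: 0.0187 bits). KL divergence is asymmetric: D_KL(P||Q) ≠ D_KL(Q||P) in general.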